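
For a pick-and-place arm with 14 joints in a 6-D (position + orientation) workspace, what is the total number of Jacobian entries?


Given: task space dimension = 6, joints = 14
Jacobian is a 6 x 14 matrix
Total entries = rows * columns
Total = 6 * 14
Total = 84

84


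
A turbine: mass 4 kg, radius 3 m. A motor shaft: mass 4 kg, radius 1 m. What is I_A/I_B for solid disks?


Given: M1=4 kg, R1=3 m, M2=4 kg, R2=1 m
For a disk: I = (1/2)*M*R^2, so I_A/I_B = (M1*R1^2)/(M2*R2^2)
M1*R1^2 = 4*9 = 36
M2*R2^2 = 4*1 = 4
I_A/I_B = 36/4 = 9

9


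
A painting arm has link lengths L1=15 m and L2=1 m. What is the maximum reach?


Given: L1 = 15 m, L2 = 1 m
For a 2-link planar arm, max reach = L1 + L2 (fully extended)
Max reach = 15 + 1
Max reach = 16 m

16 m


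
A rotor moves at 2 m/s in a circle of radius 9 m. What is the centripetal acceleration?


Given: v = 2 m/s, r = 9 m
Using a_c = v^2 / r
a_c = 2^2 / 9
a_c = 4 / 9
a_c = 4/9 m/s^2

4/9 m/s^2


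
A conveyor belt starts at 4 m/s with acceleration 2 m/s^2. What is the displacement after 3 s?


Given: v0 = 4 m/s, a = 2 m/s^2, t = 3 s
Using s = v0*t + (1/2)*a*t^2
s = 4*3 + (1/2)*2*3^2
s = 12 + (1/2)*18
s = 12 + 9
s = 21

21 m


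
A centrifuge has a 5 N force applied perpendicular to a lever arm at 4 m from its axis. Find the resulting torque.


Given: F = 5 N, r = 4 m, angle = 90 deg (perpendicular)
Using tau = F * r * sin(90)
sin(90) = 1
tau = 5 * 4 * 1
tau = 20 Nm

20 Nm


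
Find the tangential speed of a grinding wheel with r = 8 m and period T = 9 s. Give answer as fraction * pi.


Given: radius r = 8 m, period T = 9 s
Using v = 2*pi*r / T
v = 2*pi*8 / 9
v = 16*pi / 9
v = 16/9*pi m/s

16/9*pi m/s


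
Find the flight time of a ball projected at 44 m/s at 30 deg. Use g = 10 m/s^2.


Given: v0 = 44 m/s, theta = 30 deg, g = 10 m/s^2
sin(30) = 1/2
Using T = 2*v0*sin(theta) / g
T = 2*44*1/2 / 10
T = 44 / 10
T = 22/5 s

22/5 s


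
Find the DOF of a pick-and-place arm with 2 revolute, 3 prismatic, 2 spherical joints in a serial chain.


Given: serial robot with 2 revolute, 3 prismatic, 2 spherical joints
DOF contribution per joint type: revolute=1, prismatic=1, spherical=3, fixed=0
DOF = 2*1 + 3*1 + 2*3
DOF = 11

11


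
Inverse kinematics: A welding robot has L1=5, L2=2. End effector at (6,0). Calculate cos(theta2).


Given: L1 = 5, L2 = 2, target (x, y) = (6, 0)
Using cos(theta2) = (x^2 + y^2 - L1^2 - L2^2) / (2*L1*L2)
x^2 + y^2 = 6^2 + 0 = 36
L1^2 + L2^2 = 25 + 4 = 29
Numerator = 36 - 29 = 7
Denominator = 2*5*2 = 20
cos(theta2) = 7/20 = 7/20

7/20


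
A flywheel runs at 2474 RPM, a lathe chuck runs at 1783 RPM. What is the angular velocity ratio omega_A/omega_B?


Given: RPM_A = 2474, RPM_B = 1783
omega = 2*pi*RPM/60, so omega_A/omega_B = RPM_A / RPM_B
omega_A/omega_B = 2474 / 1783
omega_A/omega_B = 2474/1783

2474/1783


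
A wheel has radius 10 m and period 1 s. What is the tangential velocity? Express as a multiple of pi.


Given: radius r = 10 m, period T = 1 s
Using v = 2*pi*r / T
v = 2*pi*10 / 1
v = 20*pi / 1
v = 20*pi m/s

20*pi m/s


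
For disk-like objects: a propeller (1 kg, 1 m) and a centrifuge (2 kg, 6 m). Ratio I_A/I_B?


Given: M1=1 kg, R1=1 m, M2=2 kg, R2=6 m
For a disk: I = (1/2)*M*R^2, so I_A/I_B = (M1*R1^2)/(M2*R2^2)
M1*R1^2 = 1*1 = 1
M2*R2^2 = 2*36 = 72
I_A/I_B = 1/72 = 1/72

1/72


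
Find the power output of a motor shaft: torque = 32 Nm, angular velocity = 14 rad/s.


Given: tau = 32 Nm, omega = 14 rad/s
Using P = tau * omega
P = 32 * 14
P = 448 W

448 W


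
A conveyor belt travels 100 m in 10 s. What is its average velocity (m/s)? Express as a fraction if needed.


Given: distance d = 100 m, time t = 10 s
Using v = d / t
v = 100 / 10
v = 10 m/s

10 m/s


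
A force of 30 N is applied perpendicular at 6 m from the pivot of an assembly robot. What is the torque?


Given: F = 30 N, r = 6 m, angle = 90 deg (perpendicular)
Using tau = F * r * sin(90)
sin(90) = 1
tau = 30 * 6 * 1
tau = 180 Nm

180 Nm


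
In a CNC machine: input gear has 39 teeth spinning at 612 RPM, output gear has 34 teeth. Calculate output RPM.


Given: N1 = 39 teeth, w1 = 612 RPM, N2 = 34 teeth
Using N1*w1 = N2*w2
w2 = N1*w1 / N2
w2 = 39*612 / 34
w2 = 23868 / 34
w2 = 702 RPM

702 RPM


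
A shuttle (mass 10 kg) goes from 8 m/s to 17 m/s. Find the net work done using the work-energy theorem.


Given: m = 10 kg, v0 = 8 m/s, v = 17 m/s
Using W = (1/2)*m*(v^2 - v0^2)
v^2 = 17^2 = 289
v0^2 = 8^2 = 64
v^2 - v0^2 = 289 - 64 = 225
W = (1/2)*10*225 = 1125 J

1125 J


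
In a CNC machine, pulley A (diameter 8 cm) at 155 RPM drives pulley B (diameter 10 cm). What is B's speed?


Given: D1 = 8 cm, w1 = 155 RPM, D2 = 10 cm
Using D1*w1 = D2*w2
w2 = D1*w1 / D2
w2 = 8*155 / 10
w2 = 1240 / 10
w2 = 124 RPM

124 RPM


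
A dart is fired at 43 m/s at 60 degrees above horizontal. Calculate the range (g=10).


Given: v0 = 43 m/s, theta = 60 deg, g = 10 m/s^2
sin(2*60) = sin(120) = sqrt(3)/2
Using R = v0^2 * sin(2*theta) / g
R = 43^2 * (sqrt(3)/2) / 10
R = 1849 * sqrt(3) / 20
R = 1849/20*sqrt(3) m

1849/20*sqrt(3) m


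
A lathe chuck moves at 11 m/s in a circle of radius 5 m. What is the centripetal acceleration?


Given: v = 11 m/s, r = 5 m
Using a_c = v^2 / r
a_c = 11^2 / 5
a_c = 121 / 5
a_c = 121/5 m/s^2

121/5 m/s^2


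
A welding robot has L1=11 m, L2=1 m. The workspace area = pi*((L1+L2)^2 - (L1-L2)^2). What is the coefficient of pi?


Given: L1 = 11, L2 = 1
(L1+L2)^2 = (12)^2 = 144
(L1-L2)^2 = (10)^2 = 100
Difference = 144 - 100 = 44
This equals 4*L1*L2 = 4*11*1 = 44
Workspace area = 44*pi

44


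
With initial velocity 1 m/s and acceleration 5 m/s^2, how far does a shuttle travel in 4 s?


Given: v0 = 1 m/s, a = 5 m/s^2, t = 4 s
Using s = v0*t + (1/2)*a*t^2
s = 1*4 + (1/2)*5*4^2
s = 4 + (1/2)*80
s = 4 + 40
s = 44

44 m


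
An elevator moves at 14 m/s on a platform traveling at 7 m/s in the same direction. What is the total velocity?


Given: object velocity = 14 m/s, platform velocity = 7 m/s (same direction)
Using classical velocity addition: v_total = v_object + v_platform
v_total = 14 + 7
v_total = 21 m/s

21 m/s


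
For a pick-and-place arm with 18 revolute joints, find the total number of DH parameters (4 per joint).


Given: 18 joints, 4 DH parameters per joint (d, theta, a, alpha)
Total DH parameters = number_of_joints * 4
Total = 18 * 4
Total = 72

72


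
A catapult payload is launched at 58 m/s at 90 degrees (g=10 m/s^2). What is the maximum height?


Given: v0 = 58 m/s, theta = 90 deg, g = 10 m/s^2
sin^2(90) = 1
Using H = v0^2 * sin^2(theta) / (2*g)
H = 58^2 * 1 / (2*10)
H = 3364 * 1 / 20
H = 3364 / 20
H = 841/5 m

841/5 m


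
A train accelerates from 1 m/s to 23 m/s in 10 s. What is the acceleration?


Given: initial velocity v0 = 1 m/s, final velocity v = 23 m/s, time t = 10 s
Using a = (v - v0) / t
a = (23 - 1) / 10
a = 22 / 10
a = 11/5 m/s^2

11/5 m/s^2


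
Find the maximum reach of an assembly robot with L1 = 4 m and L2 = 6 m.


Given: L1 = 4 m, L2 = 6 m
For a 2-link planar arm, max reach = L1 + L2 (fully extended)
Max reach = 4 + 6
Max reach = 10 m

10 m


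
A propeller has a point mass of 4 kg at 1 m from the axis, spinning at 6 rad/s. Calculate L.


Given: m = 4 kg, r = 1 m, omega = 6 rad/s
For a point mass: I = m*r^2
I = 4*1^2 = 4*1 = 4
L = I*omega = 4*6
L = 24 kg*m^2/s

24 kg*m^2/s


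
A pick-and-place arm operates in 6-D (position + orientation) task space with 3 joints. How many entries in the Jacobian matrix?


Given: task space dimension = 6, joints = 3
Jacobian is a 6 x 3 matrix
Total entries = rows * columns
Total = 6 * 3
Total = 18

18


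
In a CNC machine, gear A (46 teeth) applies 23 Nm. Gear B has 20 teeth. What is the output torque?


Given: N1 = 46, N2 = 20, T1 = 23 Nm
Using T2/T1 = N2/N1
T2 = T1 * N2 / N1
T2 = 23 * 20 / 46
T2 = 460 / 46
T2 = 10 Nm

10 Nm


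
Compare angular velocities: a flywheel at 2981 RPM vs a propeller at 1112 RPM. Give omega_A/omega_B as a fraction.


Given: RPM_A = 2981, RPM_B = 1112
omega = 2*pi*RPM/60, so omega_A/omega_B = RPM_A / RPM_B
omega_A/omega_B = 2981 / 1112
omega_A/omega_B = 2981/1112

2981/1112


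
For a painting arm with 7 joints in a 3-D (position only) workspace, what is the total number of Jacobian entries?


Given: task space dimension = 3, joints = 7
Jacobian is a 3 x 7 matrix
Total entries = rows * columns
Total = 3 * 7
Total = 21

21


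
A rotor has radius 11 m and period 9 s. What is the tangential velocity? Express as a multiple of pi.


Given: radius r = 11 m, period T = 9 s
Using v = 2*pi*r / T
v = 2*pi*11 / 9
v = 22*pi / 9
v = 22/9*pi m/s

22/9*pi m/s


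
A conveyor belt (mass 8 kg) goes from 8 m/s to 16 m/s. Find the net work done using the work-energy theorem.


Given: m = 8 kg, v0 = 8 m/s, v = 16 m/s
Using W = (1/2)*m*(v^2 - v0^2)
v^2 = 16^2 = 256
v0^2 = 8^2 = 64
v^2 - v0^2 = 256 - 64 = 192
W = (1/2)*8*192 = 768 J

768 J


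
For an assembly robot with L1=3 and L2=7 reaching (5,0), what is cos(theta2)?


Given: L1 = 3, L2 = 7, target (x, y) = (5, 0)
Using cos(theta2) = (x^2 + y^2 - L1^2 - L2^2) / (2*L1*L2)
x^2 + y^2 = 5^2 + 0 = 25
L1^2 + L2^2 = 9 + 49 = 58
Numerator = 25 - 58 = -33
Denominator = 2*3*7 = 42
cos(theta2) = -33/42 = -11/14

-11/14


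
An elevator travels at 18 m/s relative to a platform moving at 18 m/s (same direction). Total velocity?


Given: object velocity = 18 m/s, platform velocity = 18 m/s (same direction)
Using classical velocity addition: v_total = v_object + v_platform
v_total = 18 + 18
v_total = 36 m/s

36 m/s


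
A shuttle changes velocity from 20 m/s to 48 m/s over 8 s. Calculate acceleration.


Given: initial velocity v0 = 20 m/s, final velocity v = 48 m/s, time t = 8 s
Using a = (v - v0) / t
a = (48 - 20) / 8
a = 28 / 8
a = 7/2 m/s^2

7/2 m/s^2


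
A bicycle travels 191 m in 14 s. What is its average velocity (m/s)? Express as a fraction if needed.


Given: distance d = 191 m, time t = 14 s
Using v = d / t
v = 191 / 14
v = 191/14 m/s

191/14 m/s


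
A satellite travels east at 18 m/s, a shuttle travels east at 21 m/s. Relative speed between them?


Given: v_A = 18 m/s east, v_B = 21 m/s east
Both move in the same direction; relative speed = |v_A - v_B|
|18 - 21| = |-3|
= 3 m/s

3 m/s


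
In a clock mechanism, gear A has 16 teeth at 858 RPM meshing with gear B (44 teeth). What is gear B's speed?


Given: N1 = 16 teeth, w1 = 858 RPM, N2 = 44 teeth
Using N1*w1 = N2*w2
w2 = N1*w1 / N2
w2 = 16*858 / 44
w2 = 13728 / 44
w2 = 312 RPM

312 RPM


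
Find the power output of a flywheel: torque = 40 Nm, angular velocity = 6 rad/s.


Given: tau = 40 Nm, omega = 6 rad/s
Using P = tau * omega
P = 40 * 6
P = 240 W

240 W


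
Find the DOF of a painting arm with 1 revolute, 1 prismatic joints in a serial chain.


Given: serial robot with 1 revolute, 1 prismatic joints
DOF contribution per joint type: revolute=1, prismatic=1, spherical=3, fixed=0
DOF = 1*1 + 1*1
DOF = 2

2


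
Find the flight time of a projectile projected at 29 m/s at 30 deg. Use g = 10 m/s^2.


Given: v0 = 29 m/s, theta = 30 deg, g = 10 m/s^2
sin(30) = 1/2
Using T = 2*v0*sin(theta) / g
T = 2*29*1/2 / 10
T = 29 / 10
T = 29/10 s

29/10 s


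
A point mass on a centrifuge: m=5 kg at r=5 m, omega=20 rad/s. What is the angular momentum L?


Given: m = 5 kg, r = 5 m, omega = 20 rad/s
For a point mass: I = m*r^2
I = 5*5^2 = 5*25 = 125
L = I*omega = 125*20
L = 2500 kg*m^2/s

2500 kg*m^2/s


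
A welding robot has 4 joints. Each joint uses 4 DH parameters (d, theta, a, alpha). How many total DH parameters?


Given: 4 joints, 4 DH parameters per joint (d, theta, a, alpha)
Total DH parameters = number_of_joints * 4
Total = 4 * 4
Total = 16

16


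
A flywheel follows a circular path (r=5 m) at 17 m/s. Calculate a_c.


Given: v = 17 m/s, r = 5 m
Using a_c = v^2 / r
a_c = 17^2 / 5
a_c = 289 / 5
a_c = 289/5 m/s^2

289/5 m/s^2


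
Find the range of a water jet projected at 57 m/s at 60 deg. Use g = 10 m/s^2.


Given: v0 = 57 m/s, theta = 60 deg, g = 10 m/s^2
sin(2*60) = sin(120) = sqrt(3)/2
Using R = v0^2 * sin(2*theta) / g
R = 57^2 * (sqrt(3)/2) / 10
R = 3249 * sqrt(3) / 20
R = 3249/20*sqrt(3) m

3249/20*sqrt(3) m


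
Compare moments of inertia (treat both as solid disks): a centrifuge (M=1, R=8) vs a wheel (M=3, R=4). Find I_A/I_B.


Given: M1=1 kg, R1=8 m, M2=3 kg, R2=4 m
For a disk: I = (1/2)*M*R^2, so I_A/I_B = (M1*R1^2)/(M2*R2^2)
M1*R1^2 = 1*64 = 64
M2*R2^2 = 3*16 = 48
I_A/I_B = 64/48 = 4/3

4/3


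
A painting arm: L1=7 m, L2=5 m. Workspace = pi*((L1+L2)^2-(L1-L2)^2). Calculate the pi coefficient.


Given: L1 = 7, L2 = 5
(L1+L2)^2 = (12)^2 = 144
(L1-L2)^2 = (2)^2 = 4
Difference = 144 - 4 = 140
This equals 4*L1*L2 = 4*7*5 = 140
Workspace area = 140*pi

140


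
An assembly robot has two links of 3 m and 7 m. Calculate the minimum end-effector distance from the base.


Given: L1 = 3 m, L2 = 7 m
For a 2-link planar arm, min reach = |L1 - L2| (second link folded back)
Min reach = |3 - 7|
Min reach = 4 m

4 m


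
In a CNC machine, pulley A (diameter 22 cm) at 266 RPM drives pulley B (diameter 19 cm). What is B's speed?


Given: D1 = 22 cm, w1 = 266 RPM, D2 = 19 cm
Using D1*w1 = D2*w2
w2 = D1*w1 / D2
w2 = 22*266 / 19
w2 = 5852 / 19
w2 = 308 RPM

308 RPM


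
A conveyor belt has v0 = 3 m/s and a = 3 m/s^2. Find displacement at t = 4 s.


Given: v0 = 3 m/s, a = 3 m/s^2, t = 4 s
Using s = v0*t + (1/2)*a*t^2
s = 3*4 + (1/2)*3*4^2
s = 12 + (1/2)*48
s = 12 + 24
s = 36

36 m


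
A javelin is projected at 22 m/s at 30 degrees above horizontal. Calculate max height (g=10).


Given: v0 = 22 m/s, theta = 30 deg, g = 10 m/s^2
sin^2(30) = 1/4
Using H = v0^2 * sin^2(theta) / (2*g)
H = 22^2 * 1/4 / (2*10)
H = 484 * 1/4 / 20
H = 121 / 20
H = 121/20 m

121/20 m


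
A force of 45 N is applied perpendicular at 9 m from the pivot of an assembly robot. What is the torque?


Given: F = 45 N, r = 9 m, angle = 90 deg (perpendicular)
Using tau = F * r * sin(90)
sin(90) = 1
tau = 45 * 9 * 1
tau = 405 Nm

405 Nm


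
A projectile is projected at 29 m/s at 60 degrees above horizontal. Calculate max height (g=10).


Given: v0 = 29 m/s, theta = 60 deg, g = 10 m/s^2
sin^2(60) = 3/4
Using H = v0^2 * sin^2(theta) / (2*g)
H = 29^2 * 3/4 / (2*10)
H = 841 * 3/4 / 20
H = 2523/4 / 20
H = 2523/80 m

2523/80 m


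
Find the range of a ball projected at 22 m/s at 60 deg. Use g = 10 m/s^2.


Given: v0 = 22 m/s, theta = 60 deg, g = 10 m/s^2
sin(2*60) = sin(120) = sqrt(3)/2
Using R = v0^2 * sin(2*theta) / g
R = 22^2 * (sqrt(3)/2) / 10
R = 484 * sqrt(3) / 20
R = 121/5*sqrt(3) m

121/5*sqrt(3) m


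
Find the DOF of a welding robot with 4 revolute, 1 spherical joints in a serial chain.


Given: serial robot with 4 revolute, 1 spherical joints
DOF contribution per joint type: revolute=1, prismatic=1, spherical=3, fixed=0
DOF = 4*1 + 1*3
DOF = 7

7


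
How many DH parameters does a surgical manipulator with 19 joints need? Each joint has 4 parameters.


Given: 19 joints, 4 DH parameters per joint (d, theta, a, alpha)
Total DH parameters = number_of_joints * 4
Total = 19 * 4
Total = 76

76


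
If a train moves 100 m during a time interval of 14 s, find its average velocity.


Given: distance d = 100 m, time t = 14 s
Using v = d / t
v = 100 / 14
v = 50/7 m/s

50/7 m/s


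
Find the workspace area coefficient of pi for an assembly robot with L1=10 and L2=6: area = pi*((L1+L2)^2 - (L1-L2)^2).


Given: L1 = 10, L2 = 6
(L1+L2)^2 = (16)^2 = 256
(L1-L2)^2 = (4)^2 = 16
Difference = 256 - 16 = 240
This equals 4*L1*L2 = 4*10*6 = 240
Workspace area = 240*pi

240


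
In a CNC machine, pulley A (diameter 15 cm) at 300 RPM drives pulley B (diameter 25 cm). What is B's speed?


Given: D1 = 15 cm, w1 = 300 RPM, D2 = 25 cm
Using D1*w1 = D2*w2
w2 = D1*w1 / D2
w2 = 15*300 / 25
w2 = 4500 / 25
w2 = 180 RPM

180 RPM


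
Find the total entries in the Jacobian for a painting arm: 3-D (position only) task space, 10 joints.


Given: task space dimension = 3, joints = 10
Jacobian is a 3 x 10 matrix
Total entries = rows * columns
Total = 3 * 10
Total = 30

30


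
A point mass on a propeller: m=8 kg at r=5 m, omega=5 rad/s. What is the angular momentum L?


Given: m = 8 kg, r = 5 m, omega = 5 rad/s
For a point mass: I = m*r^2
I = 8*5^2 = 8*25 = 200
L = I*omega = 200*5
L = 1000 kg*m^2/s

1000 kg*m^2/s


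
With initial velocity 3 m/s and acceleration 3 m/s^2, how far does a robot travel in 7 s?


Given: v0 = 3 m/s, a = 3 m/s^2, t = 7 s
Using s = v0*t + (1/2)*a*t^2
s = 3*7 + (1/2)*3*7^2
s = 21 + (1/2)*147
s = 21 + 147/2
s = 189/2

189/2 m


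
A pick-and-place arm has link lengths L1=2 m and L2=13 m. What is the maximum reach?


Given: L1 = 2 m, L2 = 13 m
For a 2-link planar arm, max reach = L1 + L2 (fully extended)
Max reach = 2 + 13
Max reach = 15 m

15 m


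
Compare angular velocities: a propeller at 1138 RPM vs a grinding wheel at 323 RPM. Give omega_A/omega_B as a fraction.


Given: RPM_A = 1138, RPM_B = 323
omega = 2*pi*RPM/60, so omega_A/omega_B = RPM_A / RPM_B
omega_A/omega_B = 1138 / 323
omega_A/omega_B = 1138/323

1138/323


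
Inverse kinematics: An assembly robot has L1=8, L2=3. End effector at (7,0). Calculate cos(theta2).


Given: L1 = 8, L2 = 3, target (x, y) = (7, 0)
Using cos(theta2) = (x^2 + y^2 - L1^2 - L2^2) / (2*L1*L2)
x^2 + y^2 = 7^2 + 0 = 49
L1^2 + L2^2 = 64 + 9 = 73
Numerator = 49 - 73 = -24
Denominator = 2*8*3 = 48
cos(theta2) = -24/48 = -1/2

-1/2


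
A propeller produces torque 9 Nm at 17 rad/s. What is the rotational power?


Given: tau = 9 Nm, omega = 17 rad/s
Using P = tau * omega
P = 9 * 17
P = 153 W

153 W


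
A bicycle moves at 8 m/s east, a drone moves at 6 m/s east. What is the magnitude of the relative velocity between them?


Given: v_A = 8 m/s east, v_B = 6 m/s east
Both move in the same direction; relative speed = |v_A - v_B|
|8 - 6| = |2|
= 2 m/s

2 m/s


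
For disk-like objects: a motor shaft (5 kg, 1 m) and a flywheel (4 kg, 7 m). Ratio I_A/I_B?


Given: M1=5 kg, R1=1 m, M2=4 kg, R2=7 m
For a disk: I = (1/2)*M*R^2, so I_A/I_B = (M1*R1^2)/(M2*R2^2)
M1*R1^2 = 5*1 = 5
M2*R2^2 = 4*49 = 196
I_A/I_B = 5/196 = 5/196

5/196


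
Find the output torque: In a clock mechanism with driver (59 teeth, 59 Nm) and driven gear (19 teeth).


Given: N1 = 59, N2 = 19, T1 = 59 Nm
Using T2/T1 = N2/N1
T2 = T1 * N2 / N1
T2 = 59 * 19 / 59
T2 = 1121 / 59
T2 = 19 Nm

19 Nm


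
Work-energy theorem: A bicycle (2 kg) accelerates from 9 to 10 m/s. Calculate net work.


Given: m = 2 kg, v0 = 9 m/s, v = 10 m/s
Using W = (1/2)*m*(v^2 - v0^2)
v^2 = 10^2 = 100
v0^2 = 9^2 = 81
v^2 - v0^2 = 100 - 81 = 19
W = (1/2)*2*19 = 19 J

19 J


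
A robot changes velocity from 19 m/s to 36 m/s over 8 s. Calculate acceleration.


Given: initial velocity v0 = 19 m/s, final velocity v = 36 m/s, time t = 8 s
Using a = (v - v0) / t
a = (36 - 19) / 8
a = 17 / 8
a = 17/8 m/s^2

17/8 m/s^2


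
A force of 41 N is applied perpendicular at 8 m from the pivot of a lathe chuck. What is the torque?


Given: F = 41 N, r = 8 m, angle = 90 deg (perpendicular)
Using tau = F * r * sin(90)
sin(90) = 1
tau = 41 * 8 * 1
tau = 328 Nm

328 Nm


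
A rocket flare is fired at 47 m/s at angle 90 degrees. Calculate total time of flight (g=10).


Given: v0 = 47 m/s, theta = 90 deg, g = 10 m/s^2
sin(90) = 1
Using T = 2*v0*sin(theta) / g
T = 2*47*1 / 10
T = 94 / 10
T = 47/5 s

47/5 s


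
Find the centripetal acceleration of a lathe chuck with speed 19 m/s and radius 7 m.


Given: v = 19 m/s, r = 7 m
Using a_c = v^2 / r
a_c = 19^2 / 7
a_c = 361 / 7
a_c = 361/7 m/s^2

361/7 m/s^2


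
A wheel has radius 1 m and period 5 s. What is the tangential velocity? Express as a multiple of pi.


Given: radius r = 1 m, period T = 5 s
Using v = 2*pi*r / T
v = 2*pi*1 / 5
v = 2*pi / 5
v = 2/5*pi m/s

2/5*pi m/s


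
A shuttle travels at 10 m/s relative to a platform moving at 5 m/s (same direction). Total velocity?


Given: object velocity = 10 m/s, platform velocity = 5 m/s (same direction)
Using classical velocity addition: v_total = v_object + v_platform
v_total = 10 + 5
v_total = 15 m/s

15 m/s


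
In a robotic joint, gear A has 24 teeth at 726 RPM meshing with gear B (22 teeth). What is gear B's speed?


Given: N1 = 24 teeth, w1 = 726 RPM, N2 = 22 teeth
Using N1*w1 = N2*w2
w2 = N1*w1 / N2
w2 = 24*726 / 22
w2 = 17424 / 22
w2 = 792 RPM

792 RPM


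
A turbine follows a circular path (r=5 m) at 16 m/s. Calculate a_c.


Given: v = 16 m/s, r = 5 m
Using a_c = v^2 / r
a_c = 16^2 / 5
a_c = 256 / 5
a_c = 256/5 m/s^2

256/5 m/s^2


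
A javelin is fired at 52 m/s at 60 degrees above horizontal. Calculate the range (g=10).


Given: v0 = 52 m/s, theta = 60 deg, g = 10 m/s^2
sin(2*60) = sin(120) = sqrt(3)/2
Using R = v0^2 * sin(2*theta) / g
R = 52^2 * (sqrt(3)/2) / 10
R = 2704 * sqrt(3) / 20
R = 676/5*sqrt(3) m

676/5*sqrt(3) m


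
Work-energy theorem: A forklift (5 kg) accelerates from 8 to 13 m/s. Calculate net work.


Given: m = 5 kg, v0 = 8 m/s, v = 13 m/s
Using W = (1/2)*m*(v^2 - v0^2)
v^2 = 13^2 = 169
v0^2 = 8^2 = 64
v^2 - v0^2 = 169 - 64 = 105
W = (1/2)*5*105 = 525/2 J

525/2 J


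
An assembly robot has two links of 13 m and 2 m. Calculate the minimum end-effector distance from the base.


Given: L1 = 13 m, L2 = 2 m
For a 2-link planar arm, min reach = |L1 - L2| (second link folded back)
Min reach = |13 - 2|
Min reach = 11 m

11 m


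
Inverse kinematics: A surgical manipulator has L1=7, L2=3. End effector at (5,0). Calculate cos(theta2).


Given: L1 = 7, L2 = 3, target (x, y) = (5, 0)
Using cos(theta2) = (x^2 + y^2 - L1^2 - L2^2) / (2*L1*L2)
x^2 + y^2 = 5^2 + 0 = 25
L1^2 + L2^2 = 49 + 9 = 58
Numerator = 25 - 58 = -33
Denominator = 2*7*3 = 42
cos(theta2) = -33/42 = -11/14

-11/14


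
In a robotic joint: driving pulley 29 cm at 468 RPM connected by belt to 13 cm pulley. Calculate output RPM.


Given: D1 = 29 cm, w1 = 468 RPM, D2 = 13 cm
Using D1*w1 = D2*w2
w2 = D1*w1 / D2
w2 = 29*468 / 13
w2 = 13572 / 13
w2 = 1044 RPM

1044 RPM


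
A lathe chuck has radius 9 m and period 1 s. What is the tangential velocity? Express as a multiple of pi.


Given: radius r = 9 m, period T = 1 s
Using v = 2*pi*r / T
v = 2*pi*9 / 1
v = 18*pi / 1
v = 18*pi m/s

18*pi m/s


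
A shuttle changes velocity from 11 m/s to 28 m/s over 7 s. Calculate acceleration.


Given: initial velocity v0 = 11 m/s, final velocity v = 28 m/s, time t = 7 s
Using a = (v - v0) / t
a = (28 - 11) / 7
a = 17 / 7
a = 17/7 m/s^2

17/7 m/s^2


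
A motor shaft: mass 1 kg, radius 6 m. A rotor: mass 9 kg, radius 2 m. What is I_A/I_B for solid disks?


Given: M1=1 kg, R1=6 m, M2=9 kg, R2=2 m
For a disk: I = (1/2)*M*R^2, so I_A/I_B = (M1*R1^2)/(M2*R2^2)
M1*R1^2 = 1*36 = 36
M2*R2^2 = 9*4 = 36
I_A/I_B = 36/36 = 1

1


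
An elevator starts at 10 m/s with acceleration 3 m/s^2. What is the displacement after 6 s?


Given: v0 = 10 m/s, a = 3 m/s^2, t = 6 s
Using s = v0*t + (1/2)*a*t^2
s = 10*6 + (1/2)*3*6^2
s = 60 + (1/2)*108
s = 60 + 54
s = 114

114 m


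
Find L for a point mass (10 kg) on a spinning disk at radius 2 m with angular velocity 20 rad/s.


Given: m = 10 kg, r = 2 m, omega = 20 rad/s
For a point mass: I = m*r^2
I = 10*2^2 = 10*4 = 40
L = I*omega = 40*20
L = 800 kg*m^2/s

800 kg*m^2/s


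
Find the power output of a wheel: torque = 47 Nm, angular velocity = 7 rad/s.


Given: tau = 47 Nm, omega = 7 rad/s
Using P = tau * omega
P = 47 * 7
P = 329 W

329 W


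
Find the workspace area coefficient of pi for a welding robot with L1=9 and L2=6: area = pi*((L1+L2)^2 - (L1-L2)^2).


Given: L1 = 9, L2 = 6
(L1+L2)^2 = (15)^2 = 225
(L1-L2)^2 = (3)^2 = 9
Difference = 225 - 9 = 216
This equals 4*L1*L2 = 4*9*6 = 216
Workspace area = 216*pi

216


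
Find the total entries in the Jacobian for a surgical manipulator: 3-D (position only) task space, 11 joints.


Given: task space dimension = 3, joints = 11
Jacobian is a 3 x 11 matrix
Total entries = rows * columns
Total = 3 * 11
Total = 33

33


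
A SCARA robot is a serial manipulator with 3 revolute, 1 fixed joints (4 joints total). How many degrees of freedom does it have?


Given: serial robot with 3 revolute, 1 fixed joints
DOF contribution per joint type: revolute=1, prismatic=1, spherical=3, fixed=0
DOF = 3*1 + 1*0
DOF = 3

3


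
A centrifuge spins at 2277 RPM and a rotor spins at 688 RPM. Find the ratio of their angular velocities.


Given: RPM_A = 2277, RPM_B = 688
omega = 2*pi*RPM/60, so omega_A/omega_B = RPM_A / RPM_B
omega_A/omega_B = 2277 / 688
omega_A/omega_B = 2277/688

2277/688


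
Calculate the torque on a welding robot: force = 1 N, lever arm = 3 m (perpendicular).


Given: F = 1 N, r = 3 m, angle = 90 deg (perpendicular)
Using tau = F * r * sin(90)
sin(90) = 1
tau = 1 * 3 * 1
tau = 3 Nm

3 Nm


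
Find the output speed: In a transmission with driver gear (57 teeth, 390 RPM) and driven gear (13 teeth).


Given: N1 = 57 teeth, w1 = 390 RPM, N2 = 13 teeth
Using N1*w1 = N2*w2
w2 = N1*w1 / N2
w2 = 57*390 / 13
w2 = 22230 / 13
w2 = 1710 RPM

1710 RPM


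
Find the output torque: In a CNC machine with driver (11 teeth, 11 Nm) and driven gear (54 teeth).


Given: N1 = 11, N2 = 54, T1 = 11 Nm
Using T2/T1 = N2/N1
T2 = T1 * N2 / N1
T2 = 11 * 54 / 11
T2 = 594 / 11
T2 = 54 Nm

54 Nm


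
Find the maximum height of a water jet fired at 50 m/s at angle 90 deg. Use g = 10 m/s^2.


Given: v0 = 50 m/s, theta = 90 deg, g = 10 m/s^2
sin^2(90) = 1
Using H = v0^2 * sin^2(theta) / (2*g)
H = 50^2 * 1 / (2*10)
H = 2500 * 1 / 20
H = 2500 / 20
H = 125 m

125 m


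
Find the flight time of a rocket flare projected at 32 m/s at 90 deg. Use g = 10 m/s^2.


Given: v0 = 32 m/s, theta = 90 deg, g = 10 m/s^2
sin(90) = 1
Using T = 2*v0*sin(theta) / g
T = 2*32*1 / 10
T = 64 / 10
T = 32/5 s

32/5 s


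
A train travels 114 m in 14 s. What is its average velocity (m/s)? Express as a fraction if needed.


Given: distance d = 114 m, time t = 14 s
Using v = d / t
v = 114 / 14
v = 57/7 m/s

57/7 m/s


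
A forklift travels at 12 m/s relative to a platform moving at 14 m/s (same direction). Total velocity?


Given: object velocity = 12 m/s, platform velocity = 14 m/s (same direction)
Using classical velocity addition: v_total = v_object + v_platform
v_total = 12 + 14
v_total = 26 m/s

26 m/s


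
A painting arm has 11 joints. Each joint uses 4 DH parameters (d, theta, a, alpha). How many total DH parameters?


Given: 11 joints, 4 DH parameters per joint (d, theta, a, alpha)
Total DH parameters = number_of_joints * 4
Total = 11 * 4
Total = 44

44


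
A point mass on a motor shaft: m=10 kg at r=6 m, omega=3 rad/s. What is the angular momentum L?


Given: m = 10 kg, r = 6 m, omega = 3 rad/s
For a point mass: I = m*r^2
I = 10*6^2 = 10*36 = 360
L = I*omega = 360*3
L = 1080 kg*m^2/s

1080 kg*m^2/s


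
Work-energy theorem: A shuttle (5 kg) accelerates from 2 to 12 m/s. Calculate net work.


Given: m = 5 kg, v0 = 2 m/s, v = 12 m/s
Using W = (1/2)*m*(v^2 - v0^2)
v^2 = 12^2 = 144
v0^2 = 2^2 = 4
v^2 - v0^2 = 144 - 4 = 140
W = (1/2)*5*140 = 350 J

350 J


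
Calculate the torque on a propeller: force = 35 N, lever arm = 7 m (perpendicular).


Given: F = 35 N, r = 7 m, angle = 90 deg (perpendicular)
Using tau = F * r * sin(90)
sin(90) = 1
tau = 35 * 7 * 1
tau = 245 Nm

245 Nm


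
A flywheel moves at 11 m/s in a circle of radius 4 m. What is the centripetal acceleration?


Given: v = 11 m/s, r = 4 m
Using a_c = v^2 / r
a_c = 11^2 / 4
a_c = 121 / 4
a_c = 121/4 m/s^2

121/4 m/s^2


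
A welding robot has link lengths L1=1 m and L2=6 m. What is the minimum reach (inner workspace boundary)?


Given: L1 = 1 m, L2 = 6 m
For a 2-link planar arm, min reach = |L1 - L2| (second link folded back)
Min reach = |1 - 6|
Min reach = 5 m

5 m


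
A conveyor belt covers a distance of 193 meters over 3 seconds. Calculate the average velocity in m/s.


Given: distance d = 193 m, time t = 3 s
Using v = d / t
v = 193 / 3
v = 193/3 m/s

193/3 m/s


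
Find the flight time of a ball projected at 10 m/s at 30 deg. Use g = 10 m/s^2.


Given: v0 = 10 m/s, theta = 30 deg, g = 10 m/s^2
sin(30) = 1/2
Using T = 2*v0*sin(theta) / g
T = 2*10*1/2 / 10
T = 10 / 10
T = 1 s

1 s


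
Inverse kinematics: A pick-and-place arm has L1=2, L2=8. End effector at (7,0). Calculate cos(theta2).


Given: L1 = 2, L2 = 8, target (x, y) = (7, 0)
Using cos(theta2) = (x^2 + y^2 - L1^2 - L2^2) / (2*L1*L2)
x^2 + y^2 = 7^2 + 0 = 49
L1^2 + L2^2 = 4 + 64 = 68
Numerator = 49 - 68 = -19
Denominator = 2*2*8 = 32
cos(theta2) = -19/32 = -19/32

-19/32


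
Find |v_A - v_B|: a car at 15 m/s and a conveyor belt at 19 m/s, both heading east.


Given: v_A = 15 m/s east, v_B = 19 m/s east
Both move in the same direction; relative speed = |v_A - v_B|
|15 - 19| = |-4|
= 4 m/s

4 m/s


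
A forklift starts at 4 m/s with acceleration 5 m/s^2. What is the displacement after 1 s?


Given: v0 = 4 m/s, a = 5 m/s^2, t = 1 s
Using s = v0*t + (1/2)*a*t^2
s = 4*1 + (1/2)*5*1^2
s = 4 + (1/2)*5
s = 4 + 5/2
s = 13/2

13/2 m


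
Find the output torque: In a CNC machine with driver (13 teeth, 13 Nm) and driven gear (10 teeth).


Given: N1 = 13, N2 = 10, T1 = 13 Nm
Using T2/T1 = N2/N1
T2 = T1 * N2 / N1
T2 = 13 * 10 / 13
T2 = 130 / 13
T2 = 10 Nm

10 Nm


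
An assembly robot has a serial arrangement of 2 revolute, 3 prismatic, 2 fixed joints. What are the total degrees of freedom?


Given: serial robot with 2 revolute, 3 prismatic, 2 fixed joints
DOF contribution per joint type: revolute=1, prismatic=1, spherical=3, fixed=0
DOF = 2*1 + 3*1 + 2*0
DOF = 5

5


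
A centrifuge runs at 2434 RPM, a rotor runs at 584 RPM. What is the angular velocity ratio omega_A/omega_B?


Given: RPM_A = 2434, RPM_B = 584
omega = 2*pi*RPM/60, so omega_A/omega_B = RPM_A / RPM_B
omega_A/omega_B = 2434 / 584
omega_A/omega_B = 1217/292

1217/292


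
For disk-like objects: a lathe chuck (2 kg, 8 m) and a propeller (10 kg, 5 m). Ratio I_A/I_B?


Given: M1=2 kg, R1=8 m, M2=10 kg, R2=5 m
For a disk: I = (1/2)*M*R^2, so I_A/I_B = (M1*R1^2)/(M2*R2^2)
M1*R1^2 = 2*64 = 128
M2*R2^2 = 10*25 = 250
I_A/I_B = 128/250 = 64/125

64/125


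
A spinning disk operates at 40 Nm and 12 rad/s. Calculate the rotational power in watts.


Given: tau = 40 Nm, omega = 12 rad/s
Using P = tau * omega
P = 40 * 12
P = 480 W

480 W


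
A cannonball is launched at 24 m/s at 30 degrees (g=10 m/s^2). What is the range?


Given: v0 = 24 m/s, theta = 30 deg, g = 10 m/s^2
sin(2*30) = sin(60) = sqrt(3)/2
Using R = v0^2 * sin(2*theta) / g
R = 24^2 * (sqrt(3)/2) / 10
R = 576 * sqrt(3) / 20
R = 144/5*sqrt(3) m

144/5*sqrt(3) m


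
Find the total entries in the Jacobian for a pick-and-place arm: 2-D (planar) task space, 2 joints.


Given: task space dimension = 2, joints = 2
Jacobian is a 2 x 2 matrix
Total entries = rows * columns
Total = 2 * 2
Total = 4

4


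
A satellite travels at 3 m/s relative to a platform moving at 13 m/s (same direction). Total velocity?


Given: object velocity = 3 m/s, platform velocity = 13 m/s (same direction)
Using classical velocity addition: v_total = v_object + v_platform
v_total = 3 + 13
v_total = 16 m/s

16 m/s


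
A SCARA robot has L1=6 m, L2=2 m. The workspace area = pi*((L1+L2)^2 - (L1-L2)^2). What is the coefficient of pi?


Given: L1 = 6, L2 = 2
(L1+L2)^2 = (8)^2 = 64
(L1-L2)^2 = (4)^2 = 16
Difference = 64 - 16 = 48
This equals 4*L1*L2 = 4*6*2 = 48
Workspace area = 48*pi

48


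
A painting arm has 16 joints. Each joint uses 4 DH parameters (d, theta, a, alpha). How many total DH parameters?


Given: 16 joints, 4 DH parameters per joint (d, theta, a, alpha)
Total DH parameters = number_of_joints * 4
Total = 16 * 4
Total = 64

64


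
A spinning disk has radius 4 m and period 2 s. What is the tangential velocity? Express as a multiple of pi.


Given: radius r = 4 m, period T = 2 s
Using v = 2*pi*r / T
v = 2*pi*4 / 2
v = 8*pi / 2
v = 4*pi m/s

4*pi m/s


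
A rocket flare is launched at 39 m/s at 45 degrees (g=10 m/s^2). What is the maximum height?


Given: v0 = 39 m/s, theta = 45 deg, g = 10 m/s^2
sin^2(45) = 1/2
Using H = v0^2 * sin^2(theta) / (2*g)
H = 39^2 * 1/2 / (2*10)
H = 1521 * 1/2 / 20
H = 1521/2 / 20
H = 1521/40 m

1521/40 m


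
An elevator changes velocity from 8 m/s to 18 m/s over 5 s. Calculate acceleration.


Given: initial velocity v0 = 8 m/s, final velocity v = 18 m/s, time t = 5 s
Using a = (v - v0) / t
a = (18 - 8) / 5
a = 10 / 5
a = 2 m/s^2

2 m/s^2


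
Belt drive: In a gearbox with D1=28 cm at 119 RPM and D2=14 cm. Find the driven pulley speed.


Given: D1 = 28 cm, w1 = 119 RPM, D2 = 14 cm
Using D1*w1 = D2*w2
w2 = D1*w1 / D2
w2 = 28*119 / 14
w2 = 3332 / 14
w2 = 238 RPM

238 RPM


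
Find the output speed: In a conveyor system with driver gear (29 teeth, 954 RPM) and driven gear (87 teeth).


Given: N1 = 29 teeth, w1 = 954 RPM, N2 = 87 teeth
Using N1*w1 = N2*w2
w2 = N1*w1 / N2
w2 = 29*954 / 87
w2 = 27666 / 87
w2 = 318 RPM

318 RPM


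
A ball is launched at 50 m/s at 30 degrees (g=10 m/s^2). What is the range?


Given: v0 = 50 m/s, theta = 30 deg, g = 10 m/s^2
sin(2*30) = sin(60) = sqrt(3)/2
Using R = v0^2 * sin(2*theta) / g
R = 50^2 * (sqrt(3)/2) / 10
R = 2500 * sqrt(3) / 20
R = 125*sqrt(3) m

125*sqrt(3) m


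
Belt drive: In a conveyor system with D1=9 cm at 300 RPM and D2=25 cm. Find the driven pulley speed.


Given: D1 = 9 cm, w1 = 300 RPM, D2 = 25 cm
Using D1*w1 = D2*w2
w2 = D1*w1 / D2
w2 = 9*300 / 25
w2 = 2700 / 25
w2 = 108 RPM

108 RPM


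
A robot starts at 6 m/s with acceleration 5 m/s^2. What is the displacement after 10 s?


Given: v0 = 6 m/s, a = 5 m/s^2, t = 10 s
Using s = v0*t + (1/2)*a*t^2
s = 6*10 + (1/2)*5*10^2
s = 60 + (1/2)*500
s = 60 + 250
s = 310

310 m


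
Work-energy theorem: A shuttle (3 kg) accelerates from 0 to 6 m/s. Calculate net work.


Given: m = 3 kg, v0 = 0 m/s, v = 6 m/s
Using W = (1/2)*m*(v^2 - v0^2)
v^2 = 6^2 = 36
v0^2 = 0^2 = 0
v^2 - v0^2 = 36 - 0 = 36
W = (1/2)*3*36 = 54 J

54 J


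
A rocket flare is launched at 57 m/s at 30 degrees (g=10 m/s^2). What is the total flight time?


Given: v0 = 57 m/s, theta = 30 deg, g = 10 m/s^2
sin(30) = 1/2
Using T = 2*v0*sin(theta) / g
T = 2*57*1/2 / 10
T = 57 / 10
T = 57/10 s

57/10 s


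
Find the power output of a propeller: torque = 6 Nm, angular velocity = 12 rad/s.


Given: tau = 6 Nm, omega = 12 rad/s
Using P = tau * omega
P = 6 * 12
P = 72 W

72 W


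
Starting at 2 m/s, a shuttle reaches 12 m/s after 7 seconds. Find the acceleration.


Given: initial velocity v0 = 2 m/s, final velocity v = 12 m/s, time t = 7 s
Using a = (v - v0) / t
a = (12 - 2) / 7
a = 10 / 7
a = 10/7 m/s^2

10/7 m/s^2


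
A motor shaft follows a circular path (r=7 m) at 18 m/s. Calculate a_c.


Given: v = 18 m/s, r = 7 m
Using a_c = v^2 / r
a_c = 18^2 / 7
a_c = 324 / 7
a_c = 324/7 m/s^2

324/7 m/s^2


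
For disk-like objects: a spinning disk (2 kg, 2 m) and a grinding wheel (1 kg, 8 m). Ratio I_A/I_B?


Given: M1=2 kg, R1=2 m, M2=1 kg, R2=8 m
For a disk: I = (1/2)*M*R^2, so I_A/I_B = (M1*R1^2)/(M2*R2^2)
M1*R1^2 = 2*4 = 8
M2*R2^2 = 1*64 = 64
I_A/I_B = 8/64 = 1/8

1/8


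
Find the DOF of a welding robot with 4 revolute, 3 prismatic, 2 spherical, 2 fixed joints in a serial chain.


Given: serial robot with 4 revolute, 3 prismatic, 2 spherical, 2 fixed joints
DOF contribution per joint type: revolute=1, prismatic=1, spherical=3, fixed=0
DOF = 4*1 + 3*1 + 2*3 + 2*0
DOF = 13

13


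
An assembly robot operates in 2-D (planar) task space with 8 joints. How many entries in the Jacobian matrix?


Given: task space dimension = 2, joints = 8
Jacobian is a 2 x 8 matrix
Total entries = rows * columns
Total = 2 * 8
Total = 16

16


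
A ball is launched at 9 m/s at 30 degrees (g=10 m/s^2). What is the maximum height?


Given: v0 = 9 m/s, theta = 30 deg, g = 10 m/s^2
sin^2(30) = 1/4
Using H = v0^2 * sin^2(theta) / (2*g)
H = 9^2 * 1/4 / (2*10)
H = 81 * 1/4 / 20
H = 81/4 / 20
H = 81/80 m

81/80 m


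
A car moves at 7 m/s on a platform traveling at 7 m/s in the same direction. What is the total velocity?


Given: object velocity = 7 m/s, platform velocity = 7 m/s (same direction)
Using classical velocity addition: v_total = v_object + v_platform
v_total = 7 + 7
v_total = 14 m/s

14 m/s


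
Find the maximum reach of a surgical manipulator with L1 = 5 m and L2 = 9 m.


Given: L1 = 5 m, L2 = 9 m
For a 2-link planar arm, max reach = L1 + L2 (fully extended)
Max reach = 5 + 9
Max reach = 14 m

14 m


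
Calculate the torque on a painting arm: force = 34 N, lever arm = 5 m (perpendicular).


Given: F = 34 N, r = 5 m, angle = 90 deg (perpendicular)
Using tau = F * r * sin(90)
sin(90) = 1
tau = 34 * 5 * 1
tau = 170 Nm

170 Nm


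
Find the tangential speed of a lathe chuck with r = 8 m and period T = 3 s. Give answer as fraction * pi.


Given: radius r = 8 m, period T = 3 s
Using v = 2*pi*r / T
v = 2*pi*8 / 3
v = 16*pi / 3
v = 16/3*pi m/s

16/3*pi m/s


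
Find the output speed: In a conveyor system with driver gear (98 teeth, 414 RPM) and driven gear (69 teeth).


Given: N1 = 98 teeth, w1 = 414 RPM, N2 = 69 teeth
Using N1*w1 = N2*w2
w2 = N1*w1 / N2
w2 = 98*414 / 69
w2 = 40572 / 69
w2 = 588 RPM

588 RPM


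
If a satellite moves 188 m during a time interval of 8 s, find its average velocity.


Given: distance d = 188 m, time t = 8 s
Using v = d / t
v = 188 / 8
v = 47/2 m/s

47/2 m/s


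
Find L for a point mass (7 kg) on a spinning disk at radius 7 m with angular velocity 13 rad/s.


Given: m = 7 kg, r = 7 m, omega = 13 rad/s
For a point mass: I = m*r^2
I = 7*7^2 = 7*49 = 343
L = I*omega = 343*13
L = 4459 kg*m^2/s

4459 kg*m^2/s


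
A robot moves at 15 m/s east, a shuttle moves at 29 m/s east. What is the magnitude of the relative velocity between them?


Given: v_A = 15 m/s east, v_B = 29 m/s east
Both move in the same direction; relative speed = |v_A - v_B|
|15 - 29| = |-14|
= 14 m/s

14 m/s


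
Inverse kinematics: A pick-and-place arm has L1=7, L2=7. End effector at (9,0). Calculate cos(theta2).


Given: L1 = 7, L2 = 7, target (x, y) = (9, 0)
Using cos(theta2) = (x^2 + y^2 - L1^2 - L2^2) / (2*L1*L2)
x^2 + y^2 = 9^2 + 0 = 81
L1^2 + L2^2 = 49 + 49 = 98
Numerator = 81 - 98 = -17
Denominator = 2*7*7 = 98
cos(theta2) = -17/98 = -17/98

-17/98


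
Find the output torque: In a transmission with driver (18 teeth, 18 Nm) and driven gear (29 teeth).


Given: N1 = 18, N2 = 29, T1 = 18 Nm
Using T2/T1 = N2/N1
T2 = T1 * N2 / N1
T2 = 18 * 29 / 18
T2 = 522 / 18
T2 = 29 Nm

29 Nm


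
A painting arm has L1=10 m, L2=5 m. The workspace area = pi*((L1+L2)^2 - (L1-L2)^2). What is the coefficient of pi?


Given: L1 = 10, L2 = 5
(L1+L2)^2 = (15)^2 = 225
(L1-L2)^2 = (5)^2 = 25
Difference = 225 - 25 = 200
This equals 4*L1*L2 = 4*10*5 = 200
Workspace area = 200*pi

200


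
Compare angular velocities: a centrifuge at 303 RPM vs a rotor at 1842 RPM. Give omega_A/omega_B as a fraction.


Given: RPM_A = 303, RPM_B = 1842
omega = 2*pi*RPM/60, so omega_A/omega_B = RPM_A / RPM_B
omega_A/omega_B = 303 / 1842
omega_A/omega_B = 101/614

101/614


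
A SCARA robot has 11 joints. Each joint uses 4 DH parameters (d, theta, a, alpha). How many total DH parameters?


Given: 11 joints, 4 DH parameters per joint (d, theta, a, alpha)
Total DH parameters = number_of_joints * 4
Total = 11 * 4
Total = 44

44


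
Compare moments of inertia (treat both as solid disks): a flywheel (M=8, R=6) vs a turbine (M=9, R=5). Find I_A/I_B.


Given: M1=8 kg, R1=6 m, M2=9 kg, R2=5 m
For a disk: I = (1/2)*M*R^2, so I_A/I_B = (M1*R1^2)/(M2*R2^2)
M1*R1^2 = 8*36 = 288
M2*R2^2 = 9*25 = 225
I_A/I_B = 288/225 = 32/25

32/25
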